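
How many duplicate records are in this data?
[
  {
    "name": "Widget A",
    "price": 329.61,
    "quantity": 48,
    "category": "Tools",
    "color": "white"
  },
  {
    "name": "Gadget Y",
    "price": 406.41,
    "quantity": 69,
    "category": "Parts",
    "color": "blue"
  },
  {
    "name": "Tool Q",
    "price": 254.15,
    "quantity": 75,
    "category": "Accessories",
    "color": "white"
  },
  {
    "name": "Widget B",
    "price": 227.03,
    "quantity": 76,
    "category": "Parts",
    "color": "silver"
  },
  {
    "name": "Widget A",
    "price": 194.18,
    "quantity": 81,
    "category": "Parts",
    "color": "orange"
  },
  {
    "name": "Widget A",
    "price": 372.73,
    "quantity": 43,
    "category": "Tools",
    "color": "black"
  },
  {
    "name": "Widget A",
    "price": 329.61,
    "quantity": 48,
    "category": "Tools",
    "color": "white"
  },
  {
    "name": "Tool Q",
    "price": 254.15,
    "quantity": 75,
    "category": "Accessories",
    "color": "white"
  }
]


Checking 8 records for duplicates:

  Row 1: Widget A ($329.61, qty 48)
  Row 2: Gadget Y ($406.41, qty 69)
  Row 3: Tool Q ($254.15, qty 75)
  Row 4: Widget B ($227.03, qty 76)
  Row 5: Widget A ($194.18, qty 81)
  Row 6: Widget A ($372.73, qty 43)
  Row 7: Widget A ($329.61, qty 48) <-- DUPLICATE
  Row 8: Tool Q ($254.15, qty 75) <-- DUPLICATE

Duplicates found: 2
Unique records: 6

2 duplicates, 6 unique


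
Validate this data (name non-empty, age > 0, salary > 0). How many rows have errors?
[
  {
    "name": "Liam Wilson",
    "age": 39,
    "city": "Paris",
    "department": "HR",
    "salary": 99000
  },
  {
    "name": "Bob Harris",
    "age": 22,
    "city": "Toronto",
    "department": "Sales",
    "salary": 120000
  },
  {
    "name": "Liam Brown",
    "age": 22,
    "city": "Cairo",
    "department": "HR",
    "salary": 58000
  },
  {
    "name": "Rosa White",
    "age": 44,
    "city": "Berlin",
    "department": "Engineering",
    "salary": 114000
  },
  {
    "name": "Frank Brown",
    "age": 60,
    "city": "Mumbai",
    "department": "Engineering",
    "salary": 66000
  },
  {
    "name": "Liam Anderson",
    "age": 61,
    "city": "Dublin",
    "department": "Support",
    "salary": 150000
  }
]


Validating 6 records:
Rules: name non-empty, age > 0, salary > 0

  Row 1 (Liam Wilson): OK
  Row 2 (Bob Harris): OK
  Row 3 (Liam Brown): OK
  Row 4 (Rosa White): OK
  Row 5 (Frank Brown): OK
  Row 6 (Liam Anderson): OK

Total errors: 0

0 errors


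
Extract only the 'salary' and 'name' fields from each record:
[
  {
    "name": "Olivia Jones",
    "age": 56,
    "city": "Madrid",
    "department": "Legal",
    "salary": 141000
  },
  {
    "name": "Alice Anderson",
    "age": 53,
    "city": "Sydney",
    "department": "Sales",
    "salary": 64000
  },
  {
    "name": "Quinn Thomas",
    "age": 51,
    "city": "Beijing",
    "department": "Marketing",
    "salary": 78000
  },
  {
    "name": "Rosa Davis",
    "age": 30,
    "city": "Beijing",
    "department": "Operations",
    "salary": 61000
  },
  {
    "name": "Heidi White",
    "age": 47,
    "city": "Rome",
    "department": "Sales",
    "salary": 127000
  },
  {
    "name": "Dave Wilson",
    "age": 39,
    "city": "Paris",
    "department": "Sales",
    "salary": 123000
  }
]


Original: 6 records with fields: name, age, city, department, salary
Keep: ['salary', 'name']
Drop: ['age', 'city', 'department']
Result: 6 records, 2 fields each

[
  {
    "salary": 141000,
    "name": "Olivia Jones"
  },
  {
    "salary": 64000,
    "name": "Alice Anderson"
  },
  {
    "salary": 78000,
    "name": "Quinn Thomas"
  },
  {
    "salary": 61000,
    "name": "Rosa Davis"
  },
  {
    "salary": 127000,
    "name": "Heidi White"
  },
  {
    "salary": 123000,
    "name": "Dave Wilson"
  }
]


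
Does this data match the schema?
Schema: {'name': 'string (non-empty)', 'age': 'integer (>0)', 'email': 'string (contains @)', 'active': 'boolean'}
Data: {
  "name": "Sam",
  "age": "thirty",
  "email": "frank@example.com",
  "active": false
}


Validating each field against schema:
  name: OK (non-empty string)
  age: FAIL ("thirty" is not an integer)
  email: OK (string with @)
  active: OK (boolean)

Result: INVALID (1 error: age)

INVALID (1 error: age)


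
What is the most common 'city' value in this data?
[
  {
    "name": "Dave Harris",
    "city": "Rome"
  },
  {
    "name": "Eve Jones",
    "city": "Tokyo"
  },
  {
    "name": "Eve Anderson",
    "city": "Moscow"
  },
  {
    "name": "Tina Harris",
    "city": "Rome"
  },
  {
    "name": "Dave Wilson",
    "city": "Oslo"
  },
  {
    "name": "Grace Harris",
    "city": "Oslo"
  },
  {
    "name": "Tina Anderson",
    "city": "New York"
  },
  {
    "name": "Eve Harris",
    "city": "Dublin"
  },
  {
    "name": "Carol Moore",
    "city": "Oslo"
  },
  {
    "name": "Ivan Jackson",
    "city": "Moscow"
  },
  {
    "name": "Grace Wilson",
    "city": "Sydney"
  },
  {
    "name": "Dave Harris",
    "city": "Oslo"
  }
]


Counting 'city' values across 12 records:

  Oslo: 4 ####
  Rome: 2 ##
  Moscow: 2 ##
  Tokyo: 1 #
  New York: 1 #
  Dublin: 1 #
  Sydney: 1 #

Most common: Oslo (4 times)

Oslo (4 times)


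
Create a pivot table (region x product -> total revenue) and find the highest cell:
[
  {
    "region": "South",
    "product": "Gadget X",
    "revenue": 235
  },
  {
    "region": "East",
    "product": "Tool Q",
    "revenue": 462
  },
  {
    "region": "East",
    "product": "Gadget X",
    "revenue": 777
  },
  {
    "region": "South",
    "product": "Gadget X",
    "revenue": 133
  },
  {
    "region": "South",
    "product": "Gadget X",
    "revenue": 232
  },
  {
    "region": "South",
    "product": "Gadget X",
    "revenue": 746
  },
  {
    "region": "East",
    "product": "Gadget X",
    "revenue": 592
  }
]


Pivot: region (rows) x product (columns) -> total revenue

     Gadget X      Tool Q      
East          1369           462  
South         1346             0  

Highest: East / Gadget X = $1369

East / Gadget X = $1369


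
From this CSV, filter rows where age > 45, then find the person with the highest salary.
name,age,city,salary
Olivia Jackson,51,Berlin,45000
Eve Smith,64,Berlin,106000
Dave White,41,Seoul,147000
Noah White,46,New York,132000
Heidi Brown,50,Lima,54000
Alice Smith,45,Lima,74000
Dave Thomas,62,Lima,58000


Filter: age > 45
Sort by: salary (descending)

Filtered records (5):
  Noah White, age 46, salary $132000
  Eve Smith, age 64, salary $106000
  Dave Thomas, age 62, salary $58000
  Heidi Brown, age 50, salary $54000
  Olivia Jackson, age 51, salary $45000

Highest salary: Noah White ($132000)

Noah White


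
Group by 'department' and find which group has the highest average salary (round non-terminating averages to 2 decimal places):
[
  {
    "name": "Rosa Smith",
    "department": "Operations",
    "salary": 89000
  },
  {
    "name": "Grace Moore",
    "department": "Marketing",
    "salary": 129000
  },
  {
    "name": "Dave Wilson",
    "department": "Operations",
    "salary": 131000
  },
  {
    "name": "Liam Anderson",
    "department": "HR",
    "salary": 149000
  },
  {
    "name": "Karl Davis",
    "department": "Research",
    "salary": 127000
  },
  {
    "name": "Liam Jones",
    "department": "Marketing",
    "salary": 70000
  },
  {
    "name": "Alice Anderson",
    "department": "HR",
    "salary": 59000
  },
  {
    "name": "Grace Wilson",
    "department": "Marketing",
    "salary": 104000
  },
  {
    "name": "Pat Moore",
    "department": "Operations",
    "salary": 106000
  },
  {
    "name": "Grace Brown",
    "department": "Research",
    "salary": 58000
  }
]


Group by: department

Groups:
  HR: 2 people, avg salary = 208000/2 = $104000
  Marketing: 3 people, avg salary = 303000/3 = $101000
  Operations: 3 people, avg salary = 326000/3 ≈ $108666.67
  Research: 2 people, avg salary = 185000/2 = $92500

Highest average salary: Operations (≈$108666.67)

Operations (≈$108666.67)


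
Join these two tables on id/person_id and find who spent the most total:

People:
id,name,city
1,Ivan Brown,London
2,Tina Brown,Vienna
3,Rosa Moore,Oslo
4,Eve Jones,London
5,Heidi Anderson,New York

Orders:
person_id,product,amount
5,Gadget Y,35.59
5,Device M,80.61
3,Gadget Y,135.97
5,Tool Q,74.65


Join on: people.id = orders.person_id

Joined rows:
  Heidi Anderson (New York) bought Gadget Y for $35.59
  Heidi Anderson (New York) bought Device M for $80.61
  Rosa Moore (Oslo) bought Gadget Y for $135.97
  Heidi Anderson (New York) bought Tool Q for $74.65

Total per person:
  Heidi Anderson: $190.85
  Rosa Moore: $135.97

Top spender: Heidi Anderson ($190.85)

Heidi Anderson ($190.85)


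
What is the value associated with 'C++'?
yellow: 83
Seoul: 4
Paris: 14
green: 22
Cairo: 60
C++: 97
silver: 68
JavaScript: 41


Looking up key 'C++'
Value: 97

97


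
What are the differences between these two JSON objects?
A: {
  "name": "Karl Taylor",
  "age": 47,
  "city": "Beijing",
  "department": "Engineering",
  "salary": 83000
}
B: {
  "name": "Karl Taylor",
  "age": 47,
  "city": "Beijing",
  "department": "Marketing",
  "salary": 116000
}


Comparing each field (in key order):
  name: same
  age: same
  city: same
  department: DIFFERENT
  salary: DIFFERENT
Differences:
  department: Engineering -> Marketing
  salary: 83000 -> 116000

2 field(s) changed

2 changes: department, salary


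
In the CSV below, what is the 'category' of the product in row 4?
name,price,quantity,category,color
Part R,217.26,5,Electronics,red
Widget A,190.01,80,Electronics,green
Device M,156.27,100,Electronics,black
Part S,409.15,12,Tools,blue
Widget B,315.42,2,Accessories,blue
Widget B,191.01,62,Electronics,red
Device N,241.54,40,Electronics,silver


Query: Row 4 ('Part S'), column 'category'
Value: Tools

Tools


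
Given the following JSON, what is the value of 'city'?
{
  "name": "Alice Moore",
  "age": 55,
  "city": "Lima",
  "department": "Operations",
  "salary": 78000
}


Looking up field 'city'
Value: Lima

Lima


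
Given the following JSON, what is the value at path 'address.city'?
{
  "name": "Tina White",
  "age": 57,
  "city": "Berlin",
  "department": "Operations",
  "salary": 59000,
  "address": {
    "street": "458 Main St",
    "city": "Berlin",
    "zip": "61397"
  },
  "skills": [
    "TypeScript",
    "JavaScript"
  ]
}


Query: address.city
Path: address -> city
Value: Berlin

Berlin


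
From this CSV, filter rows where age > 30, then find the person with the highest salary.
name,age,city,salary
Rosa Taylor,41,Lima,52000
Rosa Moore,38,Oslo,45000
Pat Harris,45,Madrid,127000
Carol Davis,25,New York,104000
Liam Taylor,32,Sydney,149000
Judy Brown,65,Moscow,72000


Filter: age > 30
Sort by: salary (descending)

Filtered records (5):
  Liam Taylor, age 32, salary $149000
  Pat Harris, age 45, salary $127000
  Judy Brown, age 65, salary $72000
  Rosa Taylor, age 41, salary $52000
  Rosa Moore, age 38, salary $45000

Highest salary: Liam Taylor ($149000)

Liam Taylor


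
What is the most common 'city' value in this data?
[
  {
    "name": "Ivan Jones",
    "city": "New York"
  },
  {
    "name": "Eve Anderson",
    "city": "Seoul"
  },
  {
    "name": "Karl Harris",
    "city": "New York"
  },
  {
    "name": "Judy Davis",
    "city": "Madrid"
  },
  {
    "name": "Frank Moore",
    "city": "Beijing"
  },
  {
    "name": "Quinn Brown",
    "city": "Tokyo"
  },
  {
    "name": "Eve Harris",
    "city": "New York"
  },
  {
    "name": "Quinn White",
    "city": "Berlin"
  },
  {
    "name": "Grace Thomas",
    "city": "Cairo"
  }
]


Counting 'city' values across 9 records:

  New York: 3 ###
  Seoul: 1 #
  Madrid: 1 #
  Beijing: 1 #
  Tokyo: 1 #
  Berlin: 1 #
  Cairo: 1 #

Most common: New York (3 times)

New York (3 times)


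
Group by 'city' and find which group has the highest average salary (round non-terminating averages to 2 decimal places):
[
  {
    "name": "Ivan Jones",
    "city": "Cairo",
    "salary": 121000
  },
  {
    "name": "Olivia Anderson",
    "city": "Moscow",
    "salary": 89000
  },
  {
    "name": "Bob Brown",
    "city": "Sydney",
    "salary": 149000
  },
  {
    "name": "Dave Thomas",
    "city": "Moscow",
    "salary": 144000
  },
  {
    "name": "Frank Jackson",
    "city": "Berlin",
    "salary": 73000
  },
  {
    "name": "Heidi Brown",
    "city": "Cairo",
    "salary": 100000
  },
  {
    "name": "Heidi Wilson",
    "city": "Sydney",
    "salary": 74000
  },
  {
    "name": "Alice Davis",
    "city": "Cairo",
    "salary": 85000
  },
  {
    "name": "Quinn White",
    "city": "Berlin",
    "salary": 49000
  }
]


Group by: city

Groups:
  Berlin: 2 people, avg salary = 122000/2 = $61000
  Cairo: 3 people, avg salary = 306000/3 = $102000
  Moscow: 2 people, avg salary = 233000/2 = $116500
  Sydney: 2 people, avg salary = 223000/2 = $111500

Highest average salary: Moscow ($116500)

Moscow ($116500)


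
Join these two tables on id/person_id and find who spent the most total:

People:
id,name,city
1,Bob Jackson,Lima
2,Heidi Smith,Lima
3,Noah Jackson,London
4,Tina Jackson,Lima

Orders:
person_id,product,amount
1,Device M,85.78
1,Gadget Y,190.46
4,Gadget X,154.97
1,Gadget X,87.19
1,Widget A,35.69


Join on: people.id = orders.person_id

Joined rows:
  Bob Jackson (Lima) bought Device M for $85.78
  Bob Jackson (Lima) bought Gadget Y for $190.46
  Tina Jackson (Lima) bought Gadget X for $154.97
  Bob Jackson (Lima) bought Gadget X for $87.19
  Bob Jackson (Lima) bought Widget A for $35.69

Total per person:
  Bob Jackson: $399.12
  Tina Jackson: $154.97

Top spender: Bob Jackson ($399.12)

Bob Jackson ($399.12)


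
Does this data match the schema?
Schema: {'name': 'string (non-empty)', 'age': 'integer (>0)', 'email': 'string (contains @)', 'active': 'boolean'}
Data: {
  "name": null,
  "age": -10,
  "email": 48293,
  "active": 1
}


Validating each field against schema:
  name: FAIL (null is not a string)
  age: FAIL (-10 is not > 0)
  email: FAIL (48293 is not a string)
  active: FAIL (1 is not a boolean)

Result: INVALID (4 errors: name, age, email, active)

INVALID (4 errors: name, age, email, active)


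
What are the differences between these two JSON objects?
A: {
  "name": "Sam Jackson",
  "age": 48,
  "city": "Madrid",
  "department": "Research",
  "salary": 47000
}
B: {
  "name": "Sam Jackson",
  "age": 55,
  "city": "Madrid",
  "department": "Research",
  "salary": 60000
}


Comparing each field (in key order):
  name: same
  age: DIFFERENT
  city: same
  department: same
  salary: DIFFERENT
Differences:
  age: 48 -> 55
  salary: 47000 -> 60000

2 field(s) changed

2 changes: age, salary


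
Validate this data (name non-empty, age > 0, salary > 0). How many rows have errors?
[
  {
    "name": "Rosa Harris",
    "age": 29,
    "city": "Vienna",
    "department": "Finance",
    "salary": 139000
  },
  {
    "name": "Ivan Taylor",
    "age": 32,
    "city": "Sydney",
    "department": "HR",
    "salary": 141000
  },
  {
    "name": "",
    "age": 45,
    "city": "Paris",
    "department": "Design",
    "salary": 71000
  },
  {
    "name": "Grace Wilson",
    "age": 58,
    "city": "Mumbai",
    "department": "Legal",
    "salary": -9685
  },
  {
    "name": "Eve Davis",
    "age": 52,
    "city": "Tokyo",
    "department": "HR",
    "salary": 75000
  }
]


Validating 5 records:
Rules: name non-empty, age > 0, salary > 0

  Row 1 (Rosa Harris): OK
  Row 2 (Ivan Taylor): OK
  Row 3 (???): empty name
  Row 4 (Grace Wilson): negative salary: -9685
  Row 5 (Eve Davis): OK

Total errors: 2

2 errors


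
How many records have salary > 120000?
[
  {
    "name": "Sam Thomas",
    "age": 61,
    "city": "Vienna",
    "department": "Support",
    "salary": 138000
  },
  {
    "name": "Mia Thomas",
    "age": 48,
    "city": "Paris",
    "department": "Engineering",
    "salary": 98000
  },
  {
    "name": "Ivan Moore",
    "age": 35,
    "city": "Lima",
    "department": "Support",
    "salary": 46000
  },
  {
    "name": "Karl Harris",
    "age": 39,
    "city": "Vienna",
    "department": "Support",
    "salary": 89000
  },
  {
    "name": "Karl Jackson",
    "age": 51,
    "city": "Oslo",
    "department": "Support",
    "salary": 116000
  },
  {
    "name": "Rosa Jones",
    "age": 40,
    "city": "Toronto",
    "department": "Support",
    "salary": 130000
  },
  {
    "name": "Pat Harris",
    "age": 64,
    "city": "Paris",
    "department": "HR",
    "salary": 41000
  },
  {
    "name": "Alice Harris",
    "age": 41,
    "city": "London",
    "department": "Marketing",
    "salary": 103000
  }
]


Data: 8 records
Condition: salary > 120000

Checking each record:
  Sam Thomas: 138000 MATCH
  Mia Thomas: 98000
  Ivan Moore: 46000
  Karl Harris: 89000
  Karl Jackson: 116000
  Rosa Jones: 130000 MATCH
  Pat Harris: 41000
  Alice Harris: 103000

Count: 2

2


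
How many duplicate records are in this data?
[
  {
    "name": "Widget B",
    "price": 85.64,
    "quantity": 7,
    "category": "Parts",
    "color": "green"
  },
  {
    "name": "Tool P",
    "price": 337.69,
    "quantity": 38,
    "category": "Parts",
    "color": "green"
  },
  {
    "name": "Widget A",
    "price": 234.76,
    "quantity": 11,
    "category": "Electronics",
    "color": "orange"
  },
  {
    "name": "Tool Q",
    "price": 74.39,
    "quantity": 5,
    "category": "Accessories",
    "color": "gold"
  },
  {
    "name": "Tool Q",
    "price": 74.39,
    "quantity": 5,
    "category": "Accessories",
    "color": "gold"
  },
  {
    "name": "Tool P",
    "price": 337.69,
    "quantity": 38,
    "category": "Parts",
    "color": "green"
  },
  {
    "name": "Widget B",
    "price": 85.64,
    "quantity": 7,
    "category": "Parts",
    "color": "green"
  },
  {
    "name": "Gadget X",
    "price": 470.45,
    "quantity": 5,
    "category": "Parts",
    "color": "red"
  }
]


Checking 8 records for duplicates:

  Row 1: Widget B ($85.64, qty 7)
  Row 2: Tool P ($337.69, qty 38)
  Row 3: Widget A ($234.76, qty 11)
  Row 4: Tool Q ($74.39, qty 5)
  Row 5: Tool Q ($74.39, qty 5) <-- DUPLICATE
  Row 6: Tool P ($337.69, qty 38) <-- DUPLICATE
  Row 7: Widget B ($85.64, qty 7) <-- DUPLICATE
  Row 8: Gadget X ($470.45, qty 5)

Duplicates found: 3
Unique records: 5

3 duplicates, 5 unique


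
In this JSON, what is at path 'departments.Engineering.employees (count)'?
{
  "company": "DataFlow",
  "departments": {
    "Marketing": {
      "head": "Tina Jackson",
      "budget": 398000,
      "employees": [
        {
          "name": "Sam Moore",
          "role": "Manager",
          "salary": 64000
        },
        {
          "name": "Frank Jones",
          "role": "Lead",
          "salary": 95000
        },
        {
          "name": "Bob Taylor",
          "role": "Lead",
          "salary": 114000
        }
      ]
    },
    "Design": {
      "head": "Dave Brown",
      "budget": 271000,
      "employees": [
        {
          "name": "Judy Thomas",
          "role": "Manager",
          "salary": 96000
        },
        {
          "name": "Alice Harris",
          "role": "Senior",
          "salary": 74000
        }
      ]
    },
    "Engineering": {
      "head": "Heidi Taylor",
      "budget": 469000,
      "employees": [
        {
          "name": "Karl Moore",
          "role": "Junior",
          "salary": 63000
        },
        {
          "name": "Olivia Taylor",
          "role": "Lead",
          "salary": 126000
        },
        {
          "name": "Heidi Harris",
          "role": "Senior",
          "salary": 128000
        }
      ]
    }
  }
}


Path: departments.Engineering.employees (count)

Navigate:
  -> departments
  -> Engineering
  -> employees (array, length 3)

3


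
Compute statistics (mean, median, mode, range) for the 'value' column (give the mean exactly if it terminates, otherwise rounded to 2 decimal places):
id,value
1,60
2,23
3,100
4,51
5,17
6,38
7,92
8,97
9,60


Data: [60, 23, 100, 51, 17, 38, 92, 97, 60]
Count: 9
Sum: 538
Mean: 538/9 ≈ 59.78 (rounded to 2 decimal places)
Sorted: [17, 23, 38, 51, 60, 60, 92, 97, 100]
Median: 60.0
Mode: 60 (2 times)
Range: 100 - 17 = 83
Min: 17, Max: 100

mean≈59.78, median=60.0, mode=60, range=83


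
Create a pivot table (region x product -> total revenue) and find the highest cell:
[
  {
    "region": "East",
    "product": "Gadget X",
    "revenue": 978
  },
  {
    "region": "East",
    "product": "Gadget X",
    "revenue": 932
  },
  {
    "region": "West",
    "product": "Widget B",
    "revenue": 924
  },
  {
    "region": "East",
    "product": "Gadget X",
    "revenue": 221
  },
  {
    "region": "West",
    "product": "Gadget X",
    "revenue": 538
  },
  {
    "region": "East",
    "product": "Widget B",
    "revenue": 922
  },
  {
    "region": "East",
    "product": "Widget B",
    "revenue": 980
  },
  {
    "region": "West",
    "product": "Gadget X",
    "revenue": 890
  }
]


Pivot: region (rows) x product (columns) -> total revenue

     Gadget X      Widget B    
East          2131          1902  
West          1428           924  

Highest: East / Gadget X = $2131

East / Gadget X = $2131


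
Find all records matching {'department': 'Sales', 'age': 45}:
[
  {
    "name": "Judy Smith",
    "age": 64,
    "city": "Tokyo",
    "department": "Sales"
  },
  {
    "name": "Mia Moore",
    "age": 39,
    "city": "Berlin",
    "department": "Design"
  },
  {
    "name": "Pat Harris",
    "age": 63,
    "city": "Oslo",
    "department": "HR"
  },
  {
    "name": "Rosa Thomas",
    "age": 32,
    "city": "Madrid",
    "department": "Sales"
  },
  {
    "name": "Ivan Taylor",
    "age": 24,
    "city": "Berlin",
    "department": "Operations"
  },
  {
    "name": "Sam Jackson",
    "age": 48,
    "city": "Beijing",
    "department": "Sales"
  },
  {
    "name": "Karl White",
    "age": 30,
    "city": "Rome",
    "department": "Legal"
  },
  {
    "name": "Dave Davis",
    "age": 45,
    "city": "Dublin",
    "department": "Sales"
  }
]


Search criteria: {'department': 'Sales', 'age': 45}

Checking 8 records:
  Judy Smith: {department: Sales, age: 64}
  Mia Moore: {department: Design, age: 39}
  Pat Harris: {department: HR, age: 63}
  Rosa Thomas: {department: Sales, age: 32}
  Ivan Taylor: {department: Operations, age: 24}
  Sam Jackson: {department: Sales, age: 48}
  Karl White: {department: Legal, age: 30}
  Dave Davis: {department: Sales, age: 45} <-- MATCH

Matches: ["Dave Davis"]

["Dave Davis"]


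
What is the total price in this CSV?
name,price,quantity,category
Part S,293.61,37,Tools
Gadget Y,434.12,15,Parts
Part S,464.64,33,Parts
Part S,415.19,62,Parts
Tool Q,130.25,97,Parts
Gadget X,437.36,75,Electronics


Computing total price:
Values: [293.61, 434.12, 464.64, 415.19, 130.25, 437.36]
Sum = 2175.17

2175.17


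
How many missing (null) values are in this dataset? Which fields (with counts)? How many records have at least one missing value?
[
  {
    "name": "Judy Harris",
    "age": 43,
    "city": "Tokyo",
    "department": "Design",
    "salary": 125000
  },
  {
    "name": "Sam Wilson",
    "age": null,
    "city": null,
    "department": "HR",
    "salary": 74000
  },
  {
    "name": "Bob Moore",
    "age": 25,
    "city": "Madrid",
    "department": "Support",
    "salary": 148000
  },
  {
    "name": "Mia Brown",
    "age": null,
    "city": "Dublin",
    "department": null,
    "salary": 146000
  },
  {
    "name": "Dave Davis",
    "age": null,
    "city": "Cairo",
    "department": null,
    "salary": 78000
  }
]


Checking for missing (null) values in 5 records:

  Judy Harris: complete
  Sam Wilson: age, city
  Bob Moore: complete
  Mia Brown: age, department
  Dave Davis: age, department

Per field:
  name: 0 missing
  age: 3 missing
  city: 1 missing
  department: 2 missing
  salary: 0 missing

Total missing values: 6
Records with any missing: 3

6 missing values (age: 3, city: 1, department: 2); 3 incomplete records


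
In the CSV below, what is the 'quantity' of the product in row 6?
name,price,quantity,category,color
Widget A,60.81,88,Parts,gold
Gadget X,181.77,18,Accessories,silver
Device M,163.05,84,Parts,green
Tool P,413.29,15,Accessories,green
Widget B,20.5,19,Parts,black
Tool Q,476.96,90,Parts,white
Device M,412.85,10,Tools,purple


Query: Row 6 ('Tool Q'), column 'quantity'
Value: 90

90


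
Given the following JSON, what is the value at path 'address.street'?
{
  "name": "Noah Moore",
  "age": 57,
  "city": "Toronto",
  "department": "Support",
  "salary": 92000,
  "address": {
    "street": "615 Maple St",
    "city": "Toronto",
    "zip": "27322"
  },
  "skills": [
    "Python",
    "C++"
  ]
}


Query: address.street
Path: address -> street
Value: 615 Maple St

615 Maple St


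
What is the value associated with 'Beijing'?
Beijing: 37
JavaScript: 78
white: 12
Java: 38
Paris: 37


Looking up key 'Beijing'
Value: 37

37


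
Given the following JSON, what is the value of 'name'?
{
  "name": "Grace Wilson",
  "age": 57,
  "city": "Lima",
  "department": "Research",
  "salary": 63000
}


Looking up field 'name'
Value: Grace Wilson

Grace Wilson


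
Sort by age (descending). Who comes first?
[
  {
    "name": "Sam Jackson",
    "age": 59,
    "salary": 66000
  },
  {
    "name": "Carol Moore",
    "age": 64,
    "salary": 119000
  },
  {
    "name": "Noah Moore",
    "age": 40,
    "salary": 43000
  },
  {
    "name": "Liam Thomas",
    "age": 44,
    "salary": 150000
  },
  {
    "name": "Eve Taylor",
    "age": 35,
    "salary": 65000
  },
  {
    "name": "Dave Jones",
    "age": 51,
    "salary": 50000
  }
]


Sort by: age (descending)

Sorted order:
  1. Carol Moore (age = 64)
  2. Sam Jackson (age = 59)
  3. Dave Jones (age = 51)
  4. Liam Thomas (age = 44)
  5. Noah Moore (age = 40)
  6. Eve Taylor (age = 35)

First: Carol Moore

Carol Moore


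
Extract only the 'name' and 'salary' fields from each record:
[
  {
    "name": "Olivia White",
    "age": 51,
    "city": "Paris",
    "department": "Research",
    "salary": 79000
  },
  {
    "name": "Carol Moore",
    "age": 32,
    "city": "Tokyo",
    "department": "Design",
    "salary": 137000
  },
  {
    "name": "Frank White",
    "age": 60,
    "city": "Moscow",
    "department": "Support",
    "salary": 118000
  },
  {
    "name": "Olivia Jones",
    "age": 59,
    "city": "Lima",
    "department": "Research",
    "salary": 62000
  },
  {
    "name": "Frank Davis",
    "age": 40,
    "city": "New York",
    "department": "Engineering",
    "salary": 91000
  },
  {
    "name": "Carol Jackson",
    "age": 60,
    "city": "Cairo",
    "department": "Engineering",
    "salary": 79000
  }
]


Original: 6 records with fields: name, age, city, department, salary
Keep: ['name', 'salary']
Drop: ['age', 'city', 'department']
Result: 6 records, 2 fields each

[
  {
    "name": "Olivia White",
    "salary": 79000
  },
  {
    "name": "Carol Moore",
    "salary": 137000
  },
  {
    "name": "Frank White",
    "salary": 118000
  },
  {
    "name": "Olivia Jones",
    "salary": 62000
  },
  {
    "name": "Frank Davis",
    "salary": 91000
  },
  {
    "name": "Carol Jackson",
    "salary": 79000
  }
]


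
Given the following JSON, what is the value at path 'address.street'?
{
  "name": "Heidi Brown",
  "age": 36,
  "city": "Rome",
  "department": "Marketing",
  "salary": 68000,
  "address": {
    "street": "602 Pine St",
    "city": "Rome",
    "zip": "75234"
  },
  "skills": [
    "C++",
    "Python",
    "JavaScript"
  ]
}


Query: address.street
Path: address -> street
Value: 602 Pine St

602 Pine St


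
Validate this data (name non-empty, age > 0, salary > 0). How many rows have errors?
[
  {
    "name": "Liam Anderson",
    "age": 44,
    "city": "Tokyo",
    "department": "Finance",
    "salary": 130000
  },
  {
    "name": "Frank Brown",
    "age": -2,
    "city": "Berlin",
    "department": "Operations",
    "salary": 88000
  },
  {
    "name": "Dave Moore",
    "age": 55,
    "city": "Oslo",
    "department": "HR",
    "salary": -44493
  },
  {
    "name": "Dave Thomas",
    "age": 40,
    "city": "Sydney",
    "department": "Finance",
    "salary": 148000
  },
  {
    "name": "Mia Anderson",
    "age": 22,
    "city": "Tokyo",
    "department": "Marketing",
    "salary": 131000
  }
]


Validating 5 records:
Rules: name non-empty, age > 0, salary > 0

  Row 1 (Liam Anderson): OK
  Row 2 (Frank Brown): negative age: -2
  Row 3 (Dave Moore): negative salary: -44493
  Row 4 (Dave Thomas): OK
  Row 5 (Mia Anderson): OK

Total errors: 2

2 errors


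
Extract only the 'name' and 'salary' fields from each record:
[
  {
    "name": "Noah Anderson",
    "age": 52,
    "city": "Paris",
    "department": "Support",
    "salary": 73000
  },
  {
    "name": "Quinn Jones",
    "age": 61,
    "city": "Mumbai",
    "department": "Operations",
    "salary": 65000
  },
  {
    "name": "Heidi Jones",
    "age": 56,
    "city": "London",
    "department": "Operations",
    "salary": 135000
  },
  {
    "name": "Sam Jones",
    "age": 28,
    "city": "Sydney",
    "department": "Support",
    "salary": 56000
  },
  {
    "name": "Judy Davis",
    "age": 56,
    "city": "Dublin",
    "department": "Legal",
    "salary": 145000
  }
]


Original: 5 records with fields: name, age, city, department, salary
Keep: ['name', 'salary']
Drop: ['age', 'city', 'department']
Result: 5 records, 2 fields each

[
  {
    "name": "Noah Anderson",
    "salary": 73000
  },
  {
    "name": "Quinn Jones",
    "salary": 65000
  },
  {
    "name": "Heidi Jones",
    "salary": 135000
  },
  {
    "name": "Sam Jones",
    "salary": 56000
  },
  {
    "name": "Judy Davis",
    "salary": 145000
  }
]


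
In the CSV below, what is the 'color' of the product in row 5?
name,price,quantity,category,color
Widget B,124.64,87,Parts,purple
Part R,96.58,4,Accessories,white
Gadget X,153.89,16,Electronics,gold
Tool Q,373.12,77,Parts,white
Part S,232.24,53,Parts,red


Query: Row 5 ('Part S'), column 'color'
Value: red

red


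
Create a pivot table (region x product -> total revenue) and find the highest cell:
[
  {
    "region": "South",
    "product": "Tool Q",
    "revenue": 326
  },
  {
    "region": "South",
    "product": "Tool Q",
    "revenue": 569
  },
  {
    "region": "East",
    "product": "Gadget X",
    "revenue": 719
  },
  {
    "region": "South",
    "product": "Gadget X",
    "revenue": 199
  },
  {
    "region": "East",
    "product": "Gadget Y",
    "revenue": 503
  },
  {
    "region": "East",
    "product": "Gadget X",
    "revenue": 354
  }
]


Pivot: region (rows) x product (columns) -> total revenue

     Gadget X      Gadget Y      Tool Q      
East          1073           503             0  
South          199             0           895  

Highest: East / Gadget X = $1073

East / Gadget X = $1073


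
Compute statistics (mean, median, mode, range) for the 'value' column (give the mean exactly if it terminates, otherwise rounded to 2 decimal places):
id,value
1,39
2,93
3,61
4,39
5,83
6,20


Data: [39, 93, 61, 39, 83, 20]
Count: 6
Sum: 335
Mean: 335/6 ≈ 55.83 (rounded to 2 decimal places)
Sorted: [20, 39, 39, 61, 83, 93]
Median: 50.0
Mode: 39 (2 times)
Range: 93 - 20 = 73
Min: 20, Max: 93

mean≈55.83, median=50.0, mode=39, range=73


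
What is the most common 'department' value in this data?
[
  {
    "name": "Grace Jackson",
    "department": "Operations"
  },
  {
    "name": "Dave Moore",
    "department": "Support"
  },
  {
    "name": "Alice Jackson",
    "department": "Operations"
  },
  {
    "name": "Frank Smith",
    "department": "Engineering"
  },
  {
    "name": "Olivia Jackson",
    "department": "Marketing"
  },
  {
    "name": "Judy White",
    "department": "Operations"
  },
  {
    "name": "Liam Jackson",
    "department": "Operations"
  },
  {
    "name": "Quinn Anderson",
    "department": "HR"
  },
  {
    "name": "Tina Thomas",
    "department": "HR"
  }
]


Counting 'department' values across 9 records:

  Operations: 4 ####
  HR: 2 ##
  Support: 1 #
  Engineering: 1 #
  Marketing: 1 #

Most common: Operations (4 times)

Operations (4 times)


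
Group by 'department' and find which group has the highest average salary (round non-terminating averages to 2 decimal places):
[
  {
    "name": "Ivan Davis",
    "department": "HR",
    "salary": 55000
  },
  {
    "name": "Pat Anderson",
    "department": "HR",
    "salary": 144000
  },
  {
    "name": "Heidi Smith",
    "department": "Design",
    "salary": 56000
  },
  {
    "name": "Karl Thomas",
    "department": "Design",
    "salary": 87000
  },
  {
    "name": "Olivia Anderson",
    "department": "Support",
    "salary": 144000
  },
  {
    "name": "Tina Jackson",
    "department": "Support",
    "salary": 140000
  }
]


Group by: department

Groups:
  Design: 2 people, avg salary = 143000/2 = $71500
  HR: 2 people, avg salary = 199000/2 = $99500
  Support: 2 people, avg salary = 284000/2 = $142000

Highest average salary: Support ($142000)

Support ($142000)


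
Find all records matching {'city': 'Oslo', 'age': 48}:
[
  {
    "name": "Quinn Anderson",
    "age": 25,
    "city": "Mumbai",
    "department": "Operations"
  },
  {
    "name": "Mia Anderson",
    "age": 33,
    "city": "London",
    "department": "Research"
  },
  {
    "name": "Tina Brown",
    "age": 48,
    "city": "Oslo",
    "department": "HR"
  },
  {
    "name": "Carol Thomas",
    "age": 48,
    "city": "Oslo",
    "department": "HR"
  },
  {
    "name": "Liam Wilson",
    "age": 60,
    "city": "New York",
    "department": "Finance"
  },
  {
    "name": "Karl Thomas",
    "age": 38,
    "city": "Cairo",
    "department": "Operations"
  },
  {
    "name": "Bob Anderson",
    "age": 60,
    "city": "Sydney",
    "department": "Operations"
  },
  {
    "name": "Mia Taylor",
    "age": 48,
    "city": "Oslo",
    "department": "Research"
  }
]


Search criteria: {'city': 'Oslo', 'age': 48}

Checking 8 records:
  Quinn Anderson: {city: Mumbai, age: 25}
  Mia Anderson: {city: London, age: 33}
  Tina Brown: {city: Oslo, age: 48} <-- MATCH
  Carol Thomas: {city: Oslo, age: 48} <-- MATCH
  Liam Wilson: {city: New York, age: 60}
  Karl Thomas: {city: Cairo, age: 38}
  Bob Anderson: {city: Sydney, age: 60}
  Mia Taylor: {city: Oslo, age: 48} <-- MATCH

Matches: ["Tina Brown", "Carol Thomas", "Mia Taylor"]

["Tina Brown", "Carol Thomas", "Mia Taylor"]


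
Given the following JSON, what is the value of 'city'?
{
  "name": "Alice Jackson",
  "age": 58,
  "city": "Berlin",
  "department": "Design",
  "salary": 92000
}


Looking up field 'city'
Value: Berlin

Berlin


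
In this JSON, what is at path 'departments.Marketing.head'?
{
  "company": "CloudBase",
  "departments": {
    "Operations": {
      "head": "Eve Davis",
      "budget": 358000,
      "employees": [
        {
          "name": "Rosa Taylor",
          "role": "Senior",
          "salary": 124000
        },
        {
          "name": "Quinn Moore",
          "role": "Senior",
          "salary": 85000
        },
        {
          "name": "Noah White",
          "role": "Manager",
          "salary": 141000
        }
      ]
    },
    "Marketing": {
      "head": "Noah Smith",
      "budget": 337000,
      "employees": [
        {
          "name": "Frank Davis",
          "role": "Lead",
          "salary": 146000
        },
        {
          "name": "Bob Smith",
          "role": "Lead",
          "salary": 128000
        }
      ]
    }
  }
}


Path: departments.Marketing.head

Navigate:
  -> departments
  -> Marketing
  -> head = 'Noah Smith'

Noah Smith


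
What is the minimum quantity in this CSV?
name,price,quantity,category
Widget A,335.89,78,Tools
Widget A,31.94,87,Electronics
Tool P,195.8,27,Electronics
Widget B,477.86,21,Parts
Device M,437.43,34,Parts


Computing minimum quantity:
Values: [78, 87, 27, 21, 34]
Min = 21

21


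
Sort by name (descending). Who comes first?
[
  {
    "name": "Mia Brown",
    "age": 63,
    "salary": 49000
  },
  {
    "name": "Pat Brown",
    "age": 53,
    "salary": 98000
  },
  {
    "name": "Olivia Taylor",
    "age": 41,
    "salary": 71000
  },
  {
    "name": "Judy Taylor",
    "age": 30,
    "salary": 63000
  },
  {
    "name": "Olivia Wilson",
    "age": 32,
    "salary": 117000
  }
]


Sort by: name (descending)

Sorted order:
  1. Pat Brown (name = Pat Brown)
  2. Olivia Wilson (name = Olivia Wilson)
  3. Olivia Taylor (name = Olivia Taylor)
  4. Mia Brown (name = Mia Brown)
  5. Judy Taylor (name = Judy Taylor)

First: Pat Brown

Pat Brown


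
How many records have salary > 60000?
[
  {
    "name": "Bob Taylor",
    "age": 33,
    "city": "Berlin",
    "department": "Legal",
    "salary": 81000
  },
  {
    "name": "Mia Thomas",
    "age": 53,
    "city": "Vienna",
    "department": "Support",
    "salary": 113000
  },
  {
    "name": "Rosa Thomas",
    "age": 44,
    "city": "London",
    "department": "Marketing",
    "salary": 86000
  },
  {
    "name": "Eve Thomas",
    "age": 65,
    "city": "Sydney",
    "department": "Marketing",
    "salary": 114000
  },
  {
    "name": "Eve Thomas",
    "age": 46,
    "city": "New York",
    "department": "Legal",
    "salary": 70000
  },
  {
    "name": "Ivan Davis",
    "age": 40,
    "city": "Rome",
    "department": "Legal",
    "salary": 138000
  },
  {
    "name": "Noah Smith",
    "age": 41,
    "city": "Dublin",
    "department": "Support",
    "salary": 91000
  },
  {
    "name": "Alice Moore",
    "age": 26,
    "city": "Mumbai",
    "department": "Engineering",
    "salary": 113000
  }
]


Data: 8 records
Condition: salary > 60000

Checking each record:
  Bob Taylor: 81000 MATCH
  Mia Thomas: 113000 MATCH
  Rosa Thomas: 86000 MATCH
  Eve Thomas: 114000 MATCH
  Eve Thomas: 70000 MATCH
  Ivan Davis: 138000 MATCH
  Noah Smith: 91000 MATCH
  Alice Moore: 113000 MATCH

Count: 8

8


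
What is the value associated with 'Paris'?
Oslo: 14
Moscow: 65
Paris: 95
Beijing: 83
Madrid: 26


Looking up key 'Paris'
Value: 95

95


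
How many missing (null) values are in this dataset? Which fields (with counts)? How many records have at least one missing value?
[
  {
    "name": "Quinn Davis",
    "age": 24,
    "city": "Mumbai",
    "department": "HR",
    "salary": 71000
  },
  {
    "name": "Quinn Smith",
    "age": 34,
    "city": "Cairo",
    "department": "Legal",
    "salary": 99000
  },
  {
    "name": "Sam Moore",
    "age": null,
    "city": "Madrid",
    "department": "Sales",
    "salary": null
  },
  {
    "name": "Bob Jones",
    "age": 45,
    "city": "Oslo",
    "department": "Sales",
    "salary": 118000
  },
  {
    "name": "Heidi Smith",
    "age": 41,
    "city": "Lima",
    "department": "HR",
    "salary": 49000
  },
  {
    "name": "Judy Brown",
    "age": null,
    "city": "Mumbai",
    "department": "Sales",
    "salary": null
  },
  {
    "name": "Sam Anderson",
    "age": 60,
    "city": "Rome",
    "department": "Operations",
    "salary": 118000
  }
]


Checking for missing (null) values in 7 records:

  Quinn Davis: complete
  Quinn Smith: complete
  Sam Moore: age, salary
  Bob Jones: complete
  Heidi Smith: complete
  Judy Brown: age, salary
  Sam Anderson: complete

Per field:
  name: 0 missing
  age: 2 missing
  city: 0 missing
  department: 0 missing
  salary: 2 missing

Total missing values: 4
Records with any missing: 2

4 missing values (age: 2, salary: 2); 2 incomplete records


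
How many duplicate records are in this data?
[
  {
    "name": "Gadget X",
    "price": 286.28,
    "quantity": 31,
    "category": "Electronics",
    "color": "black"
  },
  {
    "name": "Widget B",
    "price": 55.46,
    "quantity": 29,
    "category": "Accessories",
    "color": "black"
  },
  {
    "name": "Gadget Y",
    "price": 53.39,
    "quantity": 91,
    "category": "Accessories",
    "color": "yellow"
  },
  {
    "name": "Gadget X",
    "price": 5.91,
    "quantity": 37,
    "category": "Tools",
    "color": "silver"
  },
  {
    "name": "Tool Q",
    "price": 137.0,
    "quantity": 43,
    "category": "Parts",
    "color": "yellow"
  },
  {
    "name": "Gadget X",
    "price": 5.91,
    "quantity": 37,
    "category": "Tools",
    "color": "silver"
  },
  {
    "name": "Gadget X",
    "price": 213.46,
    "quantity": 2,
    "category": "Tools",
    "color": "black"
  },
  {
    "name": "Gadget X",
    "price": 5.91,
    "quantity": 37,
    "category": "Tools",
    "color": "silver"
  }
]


Checking 8 records for duplicates:

  Row 1: Gadget X ($286.28, qty 31)
  Row 2: Widget B ($55.46, qty 29)
  Row 3: Gadget Y ($53.39, qty 91)
  Row 4: Gadget X ($5.91, qty 37)
  Row 5: Tool Q ($137.0, qty 43)
  Row 6: Gadget X ($5.91, qty 37) <-- DUPLICATE
  Row 7: Gadget X ($213.46, qty 2)
  Row 8: Gadget X ($5.91, qty 37) <-- DUPLICATE

Duplicates found: 2
Unique records: 6

2 duplicates, 6 unique
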